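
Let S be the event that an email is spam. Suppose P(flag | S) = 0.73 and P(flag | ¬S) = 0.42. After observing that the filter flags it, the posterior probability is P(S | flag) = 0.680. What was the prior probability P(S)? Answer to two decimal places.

In odds form, posterior odds = prior odds × likelihood ratio, so prior odds = posterior odds ÷ LR.
Posterior odds = 0.680/(1−0.680) = 2.1250. LR = 0.73/0.42 = 1.7381.
Prior odds = 2.1250/1.7381 = 1.2226, so P(S) = 1.2226/(1+1.2226) ≈ 0.55.

P(S) = 0.55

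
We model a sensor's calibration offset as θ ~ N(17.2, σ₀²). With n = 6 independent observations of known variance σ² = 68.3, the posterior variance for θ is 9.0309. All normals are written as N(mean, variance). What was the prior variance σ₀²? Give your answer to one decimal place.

σ₀² = 43.7

Posterior precision equals prior precision plus data precision: 1/σ_n² = 1/σ₀² + n/σ².
So 1/σ₀² = 1/9.0309 − 6/68.3 = 0.110731 − 0.087848 = 0.022883.
Hence σ₀² = 1/0.022883 ≈ 43.7.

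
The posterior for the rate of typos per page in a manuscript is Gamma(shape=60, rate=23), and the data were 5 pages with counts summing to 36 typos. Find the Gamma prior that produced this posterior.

Gamma(shape=24, rate=18)

A Gamma(α, β) prior (rate parametrization) on a Poisson rate with n observations summing to S gives posterior Gamma(α+S, β+n).
So α = 60 − 36 = 24 and β = 23 − 5 = 18.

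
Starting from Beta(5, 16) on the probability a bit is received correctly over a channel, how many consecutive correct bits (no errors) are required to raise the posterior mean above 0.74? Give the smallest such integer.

After k correct bits and 0 errors the posterior is Beta(5+k, 16), with mean (5+k)/(5+16+k).
Set (5+k)/(21+k) > 0.74 and solve: k > (0.74·21 − 5)/(1 − 0.74) = 40.538.
The smallest integer exceeding 40.538 is 41, and checking k=41: (46)/(62) = 0.7419 > 0.74.

k = 41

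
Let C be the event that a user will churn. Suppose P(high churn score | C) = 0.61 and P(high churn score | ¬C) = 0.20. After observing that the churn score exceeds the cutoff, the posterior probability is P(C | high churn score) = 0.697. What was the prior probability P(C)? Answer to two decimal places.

P(C) = 0.43

Bayes' rule in odds form gives O(C|E) = O(C)·[P(E|C)/P(E|¬C)], hence O(C) = O(C|E)/LR.
Posterior odds = 0.697/(1−0.697) = 2.3003. LR = 0.61/0.20 = 3.0500.
Prior odds = 2.3003/3.0500 = 0.7542, so P(C) = 0.7542/(1+0.7542) ≈ 0.43.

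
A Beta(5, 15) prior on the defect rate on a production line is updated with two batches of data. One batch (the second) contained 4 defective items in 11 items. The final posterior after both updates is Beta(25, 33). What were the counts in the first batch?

16 defective items and 11 good items

Sequential conjugate updates are equivalent to a single update on the pooled data, so total successes = posterior α − prior α and total failures = posterior β − prior β.
Total across both batches: 25−5=20 defective items, 33−15=18 good items.
Subtract the second batch: 20−4=16 defective items and 18−7=11 good items.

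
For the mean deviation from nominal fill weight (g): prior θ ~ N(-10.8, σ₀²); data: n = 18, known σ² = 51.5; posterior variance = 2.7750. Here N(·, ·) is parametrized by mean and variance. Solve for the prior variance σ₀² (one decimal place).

σ₀² = 92.2

For the Normal–Normal model with known σ², precisions add: τ_n = τ₀ + n/σ².
So 1/σ₀² = 1/2.7750 − 18/51.5 = 0.360360 − 0.349515 = 0.010845.
Hence σ₀² = 1/0.010845 ≈ 92.2.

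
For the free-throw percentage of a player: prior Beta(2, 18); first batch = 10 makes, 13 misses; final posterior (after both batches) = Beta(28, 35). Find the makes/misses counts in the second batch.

16 makes and 4 misses

Because Beta–binomial updating is additive in the counts, the combined data contributed (α_post−α_prior, β_post−β_prior) successes and failures.
Total across both batches: 28−2=26 makes, 35−18=17 misses.
Subtract the first batch: 26−10=16 makes and 17−13=4 misses.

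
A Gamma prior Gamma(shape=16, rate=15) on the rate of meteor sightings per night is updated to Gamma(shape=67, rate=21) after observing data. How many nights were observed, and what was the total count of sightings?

n = 6 nights with total 51 sightings

Gamma–Poisson conjugacy: posterior shape = α + Σxᵢ, posterior rate = β + n.
Matching: Σxᵢ = 67 − 16 = 51 and n = 21 − 15 = 6.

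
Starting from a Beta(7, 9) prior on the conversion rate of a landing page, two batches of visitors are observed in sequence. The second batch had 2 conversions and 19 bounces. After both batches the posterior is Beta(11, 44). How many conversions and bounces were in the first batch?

Sequential conjugate updates are equivalent to a single update on the pooled data, so total successes = posterior α − prior α and total failures = posterior β − prior β.
Total across both batches: 11−7=4 conversions, 44−9=35 bounces.
Subtract the second batch: 4−2=2 conversions and 35−19=16 bounces.

2 conversions and 16 bounces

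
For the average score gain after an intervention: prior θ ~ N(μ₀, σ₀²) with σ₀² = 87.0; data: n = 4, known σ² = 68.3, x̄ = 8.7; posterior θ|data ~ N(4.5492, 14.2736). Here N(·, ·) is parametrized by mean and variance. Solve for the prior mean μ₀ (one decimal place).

μ₀ = -16.6

The posterior mean is a precision-weighted average: μ_n = (τ₀μ₀ + τ_data·x̄)/(τ₀+τ_data), with τ₀=1/σ₀² and τ_data=n/σ².
Here τ₀ = 1/87.0 = 0.011494 and τ_data = 4/68.3 = 0.058565, so τ_n = 0.070059.
Rearranging for μ₀: μ₀ = (μ_n·τ_n − τ_data·x̄)/τ₀ = (4.5492·0.070059 − 0.058565·8.7) / 0.011494 = -0.190803/0.011494 ≈ -16.6.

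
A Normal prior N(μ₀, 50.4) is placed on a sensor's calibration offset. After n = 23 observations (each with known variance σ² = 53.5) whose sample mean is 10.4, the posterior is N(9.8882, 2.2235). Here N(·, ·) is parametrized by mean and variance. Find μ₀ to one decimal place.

With known observation variance, the Normal–Normal posterior has precision τ_n = τ₀ + n/σ² and mean μ_n = (τ₀μ₀ + (n/σ²)x̄)/τ_n.
Here τ₀ = 1/50.4 = 0.019841 and τ_data = 23/53.5 = 0.429907, so τ_n = 0.449748.
Rearranging for μ₀: μ₀ = (μ_n·τ_n − τ_data·x̄)/τ₀ = (9.8882·0.449748 − 0.429907·10.4) / 0.019841 = -0.023835/0.019841 ≈ -1.2.

μ₀ = -1.2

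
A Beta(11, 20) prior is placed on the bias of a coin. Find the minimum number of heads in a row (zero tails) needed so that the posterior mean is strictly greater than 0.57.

k = 16

After k heads and 0 tails the posterior is Beta(11+k, 20), with mean (11+k)/(11+20+k).
Set (11+k)/(31+k) > 0.57 and solve: k > (0.57·31 − 11)/(1 − 0.57) = 15.512.
The smallest integer exceeding 15.512 is 16, and checking k=16: (27)/(47) = 0.5745 > 0.57.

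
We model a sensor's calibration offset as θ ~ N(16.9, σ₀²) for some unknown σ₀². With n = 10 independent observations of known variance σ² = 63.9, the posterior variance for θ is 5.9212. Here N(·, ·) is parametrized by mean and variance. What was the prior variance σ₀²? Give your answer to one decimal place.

σ₀² = 80.7

For the Normal–Normal model with known σ², precisions add: τ_n = τ₀ + n/σ².
So 1/σ₀² = 1/5.9212 − 10/63.9 = 0.168885 − 0.156495 = 0.012390.
Hence σ₀² = 1/0.012390 ≈ 80.7.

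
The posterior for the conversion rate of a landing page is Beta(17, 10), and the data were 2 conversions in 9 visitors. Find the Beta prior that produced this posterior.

Beta(15, 3)

Beta is conjugate to the binomial likelihood: posterior = Beta(a+s, b+f).
Subtract the data counts: 17−2=15, 10−7=3.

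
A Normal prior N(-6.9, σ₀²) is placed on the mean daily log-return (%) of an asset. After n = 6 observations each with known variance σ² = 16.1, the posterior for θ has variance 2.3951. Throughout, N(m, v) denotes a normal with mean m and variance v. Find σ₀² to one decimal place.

σ₀² = 22.3

For the Normal–Normal model with known σ², precisions add: τ_n = τ₀ + n/σ².
So 1/σ₀² = 1/2.3951 − 6/16.1 = 0.417519 − 0.372671 = 0.044848.
Hence σ₀² = 1/0.044848 ≈ 22.3.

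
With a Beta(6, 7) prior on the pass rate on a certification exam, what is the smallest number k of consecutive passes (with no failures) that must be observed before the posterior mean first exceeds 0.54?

k = 3

After k passes and 0 failures the posterior is Beta(6+k, 7), with mean (6+k)/(6+7+k).
Set (6+k)/(13+k) > 0.54 and solve: k > (0.54·13 − 6)/(1 − 0.54) = 2.217.
The smallest integer exceeding 2.217 is 3, and checking k=3: (9)/(16) = 0.5625 > 0.54.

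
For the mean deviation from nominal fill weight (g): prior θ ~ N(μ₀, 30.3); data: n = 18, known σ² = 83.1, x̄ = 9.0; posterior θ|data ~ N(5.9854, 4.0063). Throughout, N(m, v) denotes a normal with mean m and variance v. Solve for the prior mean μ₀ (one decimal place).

μ₀ = -13.8

The posterior mean is a precision-weighted average: μ_n = (τ₀μ₀ + τ_data·x̄)/(τ₀+τ_data), with τ₀=1/σ₀² and τ_data=n/σ².
Here τ₀ = 1/30.3 = 0.033003 and τ_data = 18/83.1 = 0.216606, so τ_n = 0.249609.
Rearranging for μ₀: μ₀ = (μ_n·τ_n − τ_data·x̄)/τ₀ = (5.9854·0.249609 − 0.216606·9.0) / 0.033003 = -0.455444/0.033003 ≈ -13.8.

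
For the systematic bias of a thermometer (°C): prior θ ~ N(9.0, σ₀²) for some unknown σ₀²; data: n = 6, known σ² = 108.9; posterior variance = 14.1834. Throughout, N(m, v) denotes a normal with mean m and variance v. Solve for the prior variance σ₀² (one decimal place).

Posterior precision equals prior precision plus data precision: 1/σ_n² = 1/σ₀² + n/σ².
So 1/σ₀² = 1/14.1834 − 6/108.9 = 0.070505 − 0.055096 = 0.015409.
Hence σ₀² = 1/0.015409 ≈ 64.9.

σ₀² = 64.9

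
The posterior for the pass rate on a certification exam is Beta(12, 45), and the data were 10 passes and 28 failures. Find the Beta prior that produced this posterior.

Beta is conjugate to the binomial likelihood: posterior = Beta(a+s, b+f).
So a = 12 − 10 = 2 and b = 45 − 28 = 17.

Beta(2, 17)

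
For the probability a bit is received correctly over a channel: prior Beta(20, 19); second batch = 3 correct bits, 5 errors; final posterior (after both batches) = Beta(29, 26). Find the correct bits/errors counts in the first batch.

Sequential conjugate updates are equivalent to a single update on the pooled data, so total successes = posterior α − prior α and total failures = posterior β − prior β.
Total across both batches: 29−20=9 correct bits, 26−19=7 errors.
Subtract the second batch: 9−3=6 correct bits and 7−5=2 errors.

6 correct bits and 2 errors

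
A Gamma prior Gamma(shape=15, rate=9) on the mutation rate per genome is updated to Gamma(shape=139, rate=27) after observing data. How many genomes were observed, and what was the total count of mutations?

n = 18 genomes with total 124 mutations

A Gamma(α, β) prior (rate parametrization) on a Poisson rate with n observations summing to S gives posterior Gamma(α+S, β+n).
Matching: Σxᵢ = 139 − 15 = 124 and n = 27 − 9 = 18.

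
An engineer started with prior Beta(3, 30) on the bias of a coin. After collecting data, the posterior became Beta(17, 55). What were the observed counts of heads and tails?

14 heads and 25 tails

Beta is conjugate to the binomial likelihood: posterior = Beta(α+s, β+f).
So s = 17 − 3 = 14 and f = 55 − 30 = 25.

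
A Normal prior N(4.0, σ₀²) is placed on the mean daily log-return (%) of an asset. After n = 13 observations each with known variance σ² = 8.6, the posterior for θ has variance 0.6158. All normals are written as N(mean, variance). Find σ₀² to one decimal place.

σ₀² = 8.9

Posterior precision equals prior precision plus data precision: 1/σ_n² = 1/σ₀² + n/σ².
So 1/σ₀² = 1/0.6158 − 13/8.6 = 1.623904 − 1.511628 = 0.112276.
Hence σ₀² = 1/0.112276 ≈ 8.9.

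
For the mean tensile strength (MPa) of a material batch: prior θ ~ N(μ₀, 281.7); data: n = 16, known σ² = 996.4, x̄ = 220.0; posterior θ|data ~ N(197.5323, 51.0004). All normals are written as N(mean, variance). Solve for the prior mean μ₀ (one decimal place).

With known observation variance, the Normal–Normal posterior has precision τ_n = τ₀ + n/σ² and mean μ_n = (τ₀μ₀ + (n/σ²)x̄)/τ_n.
Here τ₀ = 1/281.7 = 0.003550 and τ_data = 16/996.4 = 0.016058, so τ_n = 0.019608.
Rearranging for μ₀: μ₀ = (μ_n·τ_n − τ_data·x̄)/τ₀ = (197.5323·0.019608 − 0.016058·220.0) / 0.003550 = 0.340453/0.003550 ≈ 95.9.

μ₀ = 95.9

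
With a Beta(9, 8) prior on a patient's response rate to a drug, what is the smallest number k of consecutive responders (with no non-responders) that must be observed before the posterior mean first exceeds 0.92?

k = 84

After k responders and 0 non-responders the posterior is Beta(9+k, 8), with mean (9+k)/(9+8+k).
Set (9+k)/(17+k) > 0.92 and solve: k > (0.92·17 − 9)/(1 − 0.92) = 83.000.
The smallest integer exceeding 83.000 is 84.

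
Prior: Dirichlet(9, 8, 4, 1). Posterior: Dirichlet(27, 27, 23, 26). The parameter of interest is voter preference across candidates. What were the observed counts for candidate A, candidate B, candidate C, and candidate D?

For a Dirichlet(α) prior with multinomial counts c, the posterior is Dirichlet(α + c) componentwise.
Counts are posterior − prior componentwise: 27−9=18, 27−8=19, 23−4=19, 26−1=25.

counts (18, 19, 19, 25)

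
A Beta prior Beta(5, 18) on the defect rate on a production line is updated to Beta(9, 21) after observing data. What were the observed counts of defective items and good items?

4 defective items and 3 good items

Beta is conjugate to the binomial likelihood: posterior = Beta(α+s, β+f).
So s = 9 − 5 = 4 and f = 21 − 18 = 3.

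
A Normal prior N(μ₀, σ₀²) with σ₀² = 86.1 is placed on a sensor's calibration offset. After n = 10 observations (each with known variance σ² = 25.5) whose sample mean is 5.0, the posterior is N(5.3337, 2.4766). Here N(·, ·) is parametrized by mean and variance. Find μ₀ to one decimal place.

μ₀ = 16.6

The posterior mean is a precision-weighted average: μ_n = (τ₀μ₀ + τ_data·x̄)/(τ₀+τ_data), with τ₀=1/σ₀² and τ_data=n/σ².
Here τ₀ = 1/86.1 = 0.011614 and τ_data = 10/25.5 = 0.392157, so τ_n = 0.403771.
Rearranging for μ₀: μ₀ = (μ_n·τ_n − τ_data·x̄)/τ₀ = (5.3337·0.403771 − 0.392157·5.0) / 0.011614 = 0.192808/0.011614 ≈ 16.6.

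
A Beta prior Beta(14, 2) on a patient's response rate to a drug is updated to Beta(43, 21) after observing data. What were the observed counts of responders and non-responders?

Under Beta–binomial conjugacy the posterior parameters are (α+s, β+f).
Match parameters: s=43−14=29, f=21−2=19.

29 responders and 19 non-responders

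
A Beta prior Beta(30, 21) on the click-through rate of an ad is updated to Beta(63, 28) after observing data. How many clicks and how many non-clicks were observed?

33 clicks and 7 non-clicks

A Beta(α, β) prior with s successes and f failures in binomial data gives a Beta(α+s, β+f) posterior.
So s = 63 − 30 = 33 and f = 28 − 21 = 7.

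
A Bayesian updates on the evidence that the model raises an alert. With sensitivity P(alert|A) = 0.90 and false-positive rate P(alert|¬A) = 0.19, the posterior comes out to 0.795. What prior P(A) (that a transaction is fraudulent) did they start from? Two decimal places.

In odds form, posterior odds = prior odds × likelihood ratio, so prior odds = posterior odds ÷ LR.
Posterior odds = 0.795/(1−0.795) = 3.8780. LR = 0.90/0.19 = 4.7368.
Prior odds = 3.8780/4.7368 = 0.8187, so P(A) = 0.8187/(1+0.8187) ≈ 0.45.

P(A) = 0.45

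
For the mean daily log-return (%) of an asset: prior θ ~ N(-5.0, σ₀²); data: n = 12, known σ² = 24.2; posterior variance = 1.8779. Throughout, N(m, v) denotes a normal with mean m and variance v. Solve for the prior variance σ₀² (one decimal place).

σ₀² = 27.3

For the Normal–Normal model with known σ², precisions add: τ_n = τ₀ + n/σ².
So 1/σ₀² = 1/1.8779 − 12/24.2 = 0.532510 − 0.495868 = 0.036642.
Hence σ₀² = 1/0.036642 ≈ 27.3.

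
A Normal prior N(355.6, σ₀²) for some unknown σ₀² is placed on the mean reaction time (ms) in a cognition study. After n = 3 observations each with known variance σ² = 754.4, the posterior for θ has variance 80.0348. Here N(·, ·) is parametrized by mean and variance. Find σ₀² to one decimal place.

σ₀² = 117.4

For the Normal–Normal model with known σ², precisions add: τ_n = τ₀ + n/σ².
So 1/σ₀² = 1/80.0348 − 3/754.4 = 0.012495 − 0.003977 = 0.008518.
Hence σ₀² = 1/0.008518 ≈ 117.4.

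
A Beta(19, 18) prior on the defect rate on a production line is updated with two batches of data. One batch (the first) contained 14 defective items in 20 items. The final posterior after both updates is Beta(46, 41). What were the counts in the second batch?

13 defective items and 17 good items

Sequential conjugate updates are equivalent to a single update on the pooled data, so total successes = posterior α − prior α and total failures = posterior β − prior β.
Total across both batches: 46−19=27 defective items, 41−18=23 good items.
Subtract the first batch: 27−14=13 defective items and 23−6=17 good items.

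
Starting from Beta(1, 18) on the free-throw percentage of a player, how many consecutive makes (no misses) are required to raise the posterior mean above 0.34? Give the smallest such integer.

After k makes and 0 misses the posterior is Beta(1+k, 18), with mean (1+k)/(1+18+k).
Set (1+k)/(19+k) > 0.34 and solve: k > (0.34·19 − 1)/(1 − 0.34) = 8.273.
The smallest integer exceeding 8.273 is 9, and checking k=9: (10)/(28) = 0.3571 > 0.34.

k = 9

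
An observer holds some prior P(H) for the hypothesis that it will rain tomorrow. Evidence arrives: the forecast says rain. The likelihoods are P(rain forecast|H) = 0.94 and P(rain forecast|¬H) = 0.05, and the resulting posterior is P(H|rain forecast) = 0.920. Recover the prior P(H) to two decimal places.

P(H) = 0.38

Bayes' rule in odds form gives O(H|E) = O(H)·[P(E|H)/P(E|¬H)], hence O(H) = O(H|E)/LR.
Posterior odds = 0.920/(1−0.920) = 11.5000. LR = 0.94/0.05 = 18.8000.
Prior odds = 11.5000/18.8000 = 0.6117, so P(H) = 0.6117/(1+0.6117) ≈ 0.38.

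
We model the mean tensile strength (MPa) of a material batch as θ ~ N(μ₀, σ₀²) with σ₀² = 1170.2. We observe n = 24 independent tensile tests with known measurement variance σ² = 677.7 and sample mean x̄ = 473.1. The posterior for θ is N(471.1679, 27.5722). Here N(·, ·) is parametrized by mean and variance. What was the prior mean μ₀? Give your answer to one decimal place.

μ₀ = 391.1

The posterior mean is a precision-weighted average: μ_n = (τ₀μ₀ + τ_data·x̄)/(τ₀+τ_data), with τ₀=1/σ₀² and τ_data=n/σ².
Here τ₀ = 1/1170.2 = 0.000855 and τ_data = 24/677.7 = 0.035414, so τ_n = 0.036269.
Rearranging for μ₀: μ₀ = (μ_n·τ_n − τ_data·x̄)/τ₀ = (471.1679·0.036269 − 0.035414·473.1) / 0.000855 = 0.334425/0.000855 ≈ 391.1.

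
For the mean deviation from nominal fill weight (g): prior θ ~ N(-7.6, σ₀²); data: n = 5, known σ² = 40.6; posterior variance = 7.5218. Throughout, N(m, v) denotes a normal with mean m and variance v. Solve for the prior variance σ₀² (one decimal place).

σ₀² = 102.1

For the Normal–Normal model with known σ², precisions add: τ_n = τ₀ + n/σ².
So 1/σ₀² = 1/7.5218 − 5/40.6 = 0.132947 − 0.123153 = 0.009794.
Hence σ₀² = 1/0.009794 ≈ 102.1.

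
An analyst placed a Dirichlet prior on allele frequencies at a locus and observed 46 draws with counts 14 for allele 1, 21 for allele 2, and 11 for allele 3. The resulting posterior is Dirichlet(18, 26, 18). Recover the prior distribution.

Dirichlet(4, 5, 7)

For a Dirichlet(α) prior with multinomial counts c, the posterior is Dirichlet(α + c) componentwise.
Subtract each count from the matching posterior parameter: 18−14=4, 26−21=5, 18−11=7.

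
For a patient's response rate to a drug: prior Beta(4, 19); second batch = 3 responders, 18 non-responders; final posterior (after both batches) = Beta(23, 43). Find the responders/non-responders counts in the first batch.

16 responders and 6 non-responders

Because Beta–binomial updating is additive in the counts, the combined data contributed (α_post−α_prior, β_post−β_prior) successes and failures.
Total across both batches: 23−4=19 responders, 43−19=24 non-responders.
Subtract the second batch: 19−3=16 responders and 24−18=6 non-responders.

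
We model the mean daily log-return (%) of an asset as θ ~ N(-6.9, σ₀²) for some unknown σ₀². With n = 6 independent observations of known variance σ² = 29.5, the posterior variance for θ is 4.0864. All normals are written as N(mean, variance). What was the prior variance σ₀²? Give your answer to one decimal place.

Posterior precision equals prior precision plus data precision: 1/σ_n² = 1/σ₀² + n/σ².
So 1/σ₀² = 1/4.0864 − 6/29.5 = 0.244714 − 0.203390 = 0.041324.
Hence σ₀² = 1/0.041324 ≈ 24.2.

σ₀² = 24.2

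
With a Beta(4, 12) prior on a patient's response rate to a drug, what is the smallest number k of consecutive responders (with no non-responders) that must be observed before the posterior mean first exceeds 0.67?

After k responders and 0 non-responders the posterior is Beta(4+k, 12), with mean (4+k)/(4+12+k).
Set (4+k)/(16+k) > 0.67 and solve: k > (0.67·16 − 4)/(1 − 0.67) = 20.364.
The smallest integer exceeding 20.364 is 21, and checking k=21: (25)/(37) = 0.6757 > 0.67.

k = 21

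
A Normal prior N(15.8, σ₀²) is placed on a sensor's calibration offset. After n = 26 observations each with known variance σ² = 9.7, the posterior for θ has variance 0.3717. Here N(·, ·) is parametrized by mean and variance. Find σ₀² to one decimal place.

Posterior precision equals prior precision plus data precision: 1/σ_n² = 1/σ₀² + n/σ².
So 1/σ₀² = 1/0.3717 − 26/9.7 = 2.690342 − 2.680412 = 0.009930.
Hence σ₀² = 1/0.009930 ≈ 100.7.

σ₀² = 100.7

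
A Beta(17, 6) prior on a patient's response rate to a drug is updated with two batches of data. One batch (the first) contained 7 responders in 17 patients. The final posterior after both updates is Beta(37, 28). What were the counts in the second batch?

Sequential conjugate updates are equivalent to a single update on the pooled data, so total successes = posterior α − prior α and total failures = posterior β − prior β.
Total across both batches: 37−17=20 responders, 28−6=22 non-responders.
Subtract the first batch: 20−7=13 responders and 22−10=12 non-responders.

13 responders and 12 non-responders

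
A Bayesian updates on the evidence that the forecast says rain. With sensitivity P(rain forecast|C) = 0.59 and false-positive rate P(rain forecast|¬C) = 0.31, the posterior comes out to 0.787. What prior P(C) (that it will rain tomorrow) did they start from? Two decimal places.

In odds form, posterior odds = prior odds × likelihood ratio, so prior odds = posterior odds ÷ LR.
Posterior odds = 0.787/(1−0.787) = 3.6948. LR = 0.59/0.31 = 1.9032.
Prior odds = 3.6948/1.9032 = 1.9414, so P(C) = 1.9414/(1+1.9414) ≈ 0.66.

P(C) = 0.66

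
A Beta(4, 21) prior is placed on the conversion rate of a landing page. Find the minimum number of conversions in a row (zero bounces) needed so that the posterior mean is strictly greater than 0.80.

After k conversions and 0 bounces the posterior is Beta(4+k, 21), with mean (4+k)/(4+21+k).
Set (4+k)/(25+k) > 0.80 and solve: k > (0.80·25 − 4)/(1 − 0.80) = 80.000.
The smallest integer exceeding 80.000 is 81, and checking k=81: (85)/(106) = 0.8019 > 0.80.

k = 81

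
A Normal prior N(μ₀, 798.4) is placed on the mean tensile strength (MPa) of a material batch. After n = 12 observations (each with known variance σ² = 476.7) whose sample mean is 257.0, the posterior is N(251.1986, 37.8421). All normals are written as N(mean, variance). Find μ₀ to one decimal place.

μ₀ = 134.6

With known observation variance, the Normal–Normal posterior has precision τ_n = τ₀ + n/σ² and mean μ_n = (τ₀μ₀ + (n/σ²)x̄)/τ_n.
Here τ₀ = 1/798.4 = 0.001253 and τ_data = 12/476.7 = 0.025173, so τ_n = 0.026426.
Rearranging for μ₀: μ₀ = (μ_n·τ_n − τ_data·x̄)/τ₀ = (251.1986·0.026426 − 0.025173·257.0) / 0.001253 = 0.168713/0.001253 ≈ 134.6.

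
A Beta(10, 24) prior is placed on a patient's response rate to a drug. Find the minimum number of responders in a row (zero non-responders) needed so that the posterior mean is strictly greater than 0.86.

After k responders and 0 non-responders the posterior is Beta(10+k, 24), with mean (10+k)/(10+24+k).
Set (10+k)/(34+k) > 0.86 and solve: k > (0.86·34 − 10)/(1 − 0.86) = 137.429.
The smallest integer exceeding 137.429 is 138.

k = 138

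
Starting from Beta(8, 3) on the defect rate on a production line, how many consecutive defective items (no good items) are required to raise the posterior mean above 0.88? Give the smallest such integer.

k = 15

After k defective items and 0 good items the posterior is Beta(8+k, 3), with mean (8+k)/(8+3+k).
Set (8+k)/(11+k) > 0.88 and solve: k > (0.88·11 − 8)/(1 − 0.88) = 14.000.
The smallest integer exceeding 14.000 is 15.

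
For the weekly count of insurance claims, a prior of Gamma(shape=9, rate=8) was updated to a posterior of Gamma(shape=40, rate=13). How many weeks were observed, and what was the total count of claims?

A Gamma(α, β) prior (rate parametrization) on a Poisson rate with n observations summing to S gives posterior Gamma(α+S, β+n).
Matching: Σxᵢ = 40 − 9 = 31 and n = 13 − 8 = 5.

n = 5 weeks with total 31 claims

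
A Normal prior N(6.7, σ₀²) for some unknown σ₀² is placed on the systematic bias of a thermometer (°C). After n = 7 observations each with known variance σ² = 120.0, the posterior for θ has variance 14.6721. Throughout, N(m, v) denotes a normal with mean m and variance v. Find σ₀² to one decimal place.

σ₀² = 101.8

For the Normal–Normal model with known σ², precisions add: τ_n = τ₀ + n/σ².
So 1/σ₀² = 1/14.6721 − 7/120.0 = 0.068157 − 0.058333 = 0.009824.
Hence σ₀² = 1/0.009824 ≈ 101.8.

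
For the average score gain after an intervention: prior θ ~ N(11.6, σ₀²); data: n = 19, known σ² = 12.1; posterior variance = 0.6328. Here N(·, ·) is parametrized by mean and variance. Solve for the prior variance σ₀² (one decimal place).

Posterior precision equals prior precision plus data precision: 1/σ_n² = 1/σ₀² + n/σ².
So 1/σ₀² = 1/0.6328 − 19/12.1 = 1.580278 − 1.570248 = 0.010030.
Hence σ₀² = 1/0.010030 ≈ 99.7.

σ₀² = 99.7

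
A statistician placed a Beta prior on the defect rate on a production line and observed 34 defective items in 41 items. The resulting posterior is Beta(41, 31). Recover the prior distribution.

Beta(7, 24)

Beta is conjugate to the binomial likelihood: posterior = Beta(α+s, β+f).
Subtract the data counts: 41−34=7, 31−7=24.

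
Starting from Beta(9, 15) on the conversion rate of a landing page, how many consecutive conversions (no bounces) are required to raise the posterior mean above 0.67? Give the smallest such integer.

After k conversions and 0 bounces the posterior is Beta(9+k, 15), with mean (9+k)/(9+15+k).
Set (9+k)/(24+k) > 0.67 and solve: k > (0.67·24 − 9)/(1 − 0.67) = 21.455.
The smallest integer exceeding 21.455 is 22.

k = 22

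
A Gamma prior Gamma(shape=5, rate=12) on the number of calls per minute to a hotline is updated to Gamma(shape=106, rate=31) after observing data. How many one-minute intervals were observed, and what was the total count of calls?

A Gamma(α, β) prior (rate parametrization) on a Poisson rate with n observations summing to S gives posterior Gamma(α+S, β+n).
Matching: Σxᵢ = 106 − 5 = 101 and n = 31 − 12 = 19.

n = 19 one-minute intervals with total 101 calls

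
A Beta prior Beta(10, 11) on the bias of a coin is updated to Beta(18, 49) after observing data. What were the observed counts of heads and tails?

Under Beta–binomial conjugacy the posterior parameters are (a+s, b+f).
Match parameters: s=18−10=8, f=49−11=38.

8 heads and 38 tails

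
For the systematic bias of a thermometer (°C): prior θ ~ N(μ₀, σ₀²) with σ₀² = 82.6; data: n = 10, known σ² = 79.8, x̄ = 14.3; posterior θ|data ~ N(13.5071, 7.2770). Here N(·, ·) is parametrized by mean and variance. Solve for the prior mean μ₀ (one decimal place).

μ₀ = 5.3

The posterior mean is a precision-weighted average: μ_n = (τ₀μ₀ + τ_data·x̄)/(τ₀+τ_data), with τ₀=1/σ₀² and τ_data=n/σ².
Here τ₀ = 1/82.6 = 0.012107 and τ_data = 10/79.8 = 0.125313, so τ_n = 0.137420.
Rearranging for μ₀: μ₀ = (μ_n·τ_n − τ_data·x̄)/τ₀ = (13.5071·0.137420 − 0.125313·14.3) / 0.012107 = 0.064170/0.012107 ≈ 5.3.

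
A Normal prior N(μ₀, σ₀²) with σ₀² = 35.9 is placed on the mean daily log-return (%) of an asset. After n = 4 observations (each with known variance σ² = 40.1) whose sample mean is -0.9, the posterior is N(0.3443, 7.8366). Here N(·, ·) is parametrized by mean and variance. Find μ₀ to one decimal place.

μ₀ = 4.8

With known observation variance, the Normal–Normal posterior has precision τ_n = τ₀ + n/σ² and mean μ_n = (τ₀μ₀ + (n/σ²)x̄)/τ_n.
Here τ₀ = 1/35.9 = 0.027855 and τ_data = 4/40.1 = 0.099751, so τ_n = 0.127606.
Rearranging for μ₀: μ₀ = (μ_n·τ_n − τ_data·x̄)/τ₀ = (0.3443·0.127606 − 0.099751·-0.9) / 0.027855 = 0.133711/0.027855 ≈ 4.8.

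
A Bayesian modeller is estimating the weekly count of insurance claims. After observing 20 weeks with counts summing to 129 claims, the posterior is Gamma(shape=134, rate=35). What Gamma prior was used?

Gamma–Poisson conjugacy: posterior shape = α + Σxᵢ, posterior rate = β + n.
So α = 134 − 129 = 5 and β = 35 − 20 = 15.

Gamma(shape=5, rate=15)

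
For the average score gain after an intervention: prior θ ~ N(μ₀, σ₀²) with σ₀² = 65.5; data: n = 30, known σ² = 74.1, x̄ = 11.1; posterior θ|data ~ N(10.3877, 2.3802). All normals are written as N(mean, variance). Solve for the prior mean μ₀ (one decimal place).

μ₀ = -8.5

With known observation variance, the Normal–Normal posterior has precision τ_n = τ₀ + n/σ² and mean μ_n = (τ₀μ₀ + (n/σ²)x̄)/τ_n.
Here τ₀ = 1/65.5 = 0.015267 and τ_data = 30/74.1 = 0.404858, so τ_n = 0.420125.
Rearranging for μ₀: μ₀ = (μ_n·τ_n − τ_data·x̄)/τ₀ = (10.3877·0.420125 − 0.404858·11.1) / 0.015267 = -0.129791/0.015267 ≈ -8.5.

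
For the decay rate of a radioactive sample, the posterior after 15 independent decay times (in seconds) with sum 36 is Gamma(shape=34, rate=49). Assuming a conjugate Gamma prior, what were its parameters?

Gamma–exponential conjugacy: posterior shape = α + n, posterior rate = β + Σtᵢ.
So α = 34 − 15 = 19 and β = 49 − 36 = 13.

Gamma(shape=19, rate=13)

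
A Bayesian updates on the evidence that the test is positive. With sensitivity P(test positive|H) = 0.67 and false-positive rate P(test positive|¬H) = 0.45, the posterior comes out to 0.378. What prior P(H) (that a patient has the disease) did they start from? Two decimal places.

Bayes' rule in odds form gives O(H|E) = O(H)·[P(E|H)/P(E|¬H)], hence O(H) = O(H|E)/LR.
Posterior odds = 0.378/(1−0.378) = 0.6077. LR = 0.67/0.45 = 1.4889.
Prior odds = 0.6077/1.4889 = 0.4082, so P(H) = 0.4082/(1+0.4082) ≈ 0.29.

P(H) = 0.29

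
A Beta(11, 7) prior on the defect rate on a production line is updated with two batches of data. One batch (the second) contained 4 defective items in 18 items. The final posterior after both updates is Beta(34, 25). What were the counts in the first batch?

19 defective items and 4 good items

Sequential conjugate updates are equivalent to a single update on the pooled data, so total successes = posterior α − prior α and total failures = posterior β − prior β.
Total across both batches: 34−11=23 defective items, 25−7=18 good items.
Subtract the second batch: 23−4=19 defective items and 18−14=4 good items.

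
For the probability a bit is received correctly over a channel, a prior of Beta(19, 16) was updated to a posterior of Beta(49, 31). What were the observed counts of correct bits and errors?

Beta is conjugate to the binomial likelihood: posterior = Beta(α+s, β+f).
Match parameters: s=49−19=30, f=31−16=15.

30 correct bits and 15 errors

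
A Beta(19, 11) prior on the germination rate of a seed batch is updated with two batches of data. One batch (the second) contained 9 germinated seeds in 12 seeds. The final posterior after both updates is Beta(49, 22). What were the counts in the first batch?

Sequential conjugate updates are equivalent to a single update on the pooled data, so total successes = posterior α − prior α and total failures = posterior β − prior β.
Total across both batches: 49−19=30 germinated seeds, 22−11=11 non-germinating seeds.
Subtract the second batch: 30−9=21 germinated seeds and 11−3=8 non-germinating seeds.

21 germinated seeds and 8 non-germinating seeds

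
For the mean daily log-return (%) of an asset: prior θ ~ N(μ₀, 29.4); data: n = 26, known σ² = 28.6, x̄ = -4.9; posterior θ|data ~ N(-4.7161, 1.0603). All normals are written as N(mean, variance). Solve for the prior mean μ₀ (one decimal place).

With known observation variance, the Normal–Normal posterior has precision τ_n = τ₀ + n/σ² and mean μ_n = (τ₀μ₀ + (n/σ²)x̄)/τ_n.
Here τ₀ = 1/29.4 = 0.034014 and τ_data = 26/28.6 = 0.909091, so τ_n = 0.943105.
Rearranging for μ₀: μ₀ = (μ_n·τ_n − τ_data·x̄)/τ₀ = (-4.7161·0.943105 − 0.909091·-4.9) / 0.034014 = 0.006768/0.034014 ≈ 0.2.

μ₀ = 0.2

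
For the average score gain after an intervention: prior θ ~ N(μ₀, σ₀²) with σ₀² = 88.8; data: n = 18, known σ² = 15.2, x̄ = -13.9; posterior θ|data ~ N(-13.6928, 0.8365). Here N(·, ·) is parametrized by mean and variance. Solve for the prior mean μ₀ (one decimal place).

μ₀ = 8.1

The posterior mean is a precision-weighted average: μ_n = (τ₀μ₀ + τ_data·x̄)/(τ₀+τ_data), with τ₀=1/σ₀² and τ_data=n/σ².
Here τ₀ = 1/88.8 = 0.011261 and τ_data = 18/15.2 = 1.184211, so τ_n = 1.195472.
Rearranging for μ₀: μ₀ = (μ_n·τ_n − τ_data·x̄)/τ₀ = (-13.6928·1.195472 − 1.184211·-13.9) / 0.011261 = 0.091174/0.011261 ≈ 8.1.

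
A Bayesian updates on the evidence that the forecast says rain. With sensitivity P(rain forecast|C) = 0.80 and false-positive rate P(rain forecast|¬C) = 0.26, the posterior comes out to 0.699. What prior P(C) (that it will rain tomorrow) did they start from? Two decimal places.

In odds form, posterior odds = prior odds × likelihood ratio, so prior odds = posterior odds ÷ LR.
Posterior odds = 0.699/(1−0.699) = 2.3223. LR = 0.80/0.26 = 3.0769.
Prior odds = 2.3223/3.0769 = 0.7548, so P(C) = 0.7548/(1+0.7548) ≈ 0.43.

P(C) = 0.43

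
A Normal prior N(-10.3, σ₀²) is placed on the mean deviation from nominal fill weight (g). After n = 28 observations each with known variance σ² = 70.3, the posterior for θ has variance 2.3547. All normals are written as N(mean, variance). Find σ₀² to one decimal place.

σ₀² = 37.9

For the Normal–Normal model with known σ², precisions add: τ_n = τ₀ + n/σ².
So 1/σ₀² = 1/2.3547 − 28/70.3 = 0.424683 − 0.398293 = 0.026390.
Hence σ₀² = 1/0.026390 ≈ 37.9.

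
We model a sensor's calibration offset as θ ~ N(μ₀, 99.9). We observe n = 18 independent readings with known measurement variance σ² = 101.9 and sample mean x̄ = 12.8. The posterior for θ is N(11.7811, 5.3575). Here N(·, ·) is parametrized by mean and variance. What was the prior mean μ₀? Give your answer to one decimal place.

With known observation variance, the Normal–Normal posterior has precision τ_n = τ₀ + n/σ² and mean μ_n = (τ₀μ₀ + (n/σ²)x̄)/τ_n.
Here τ₀ = 1/99.9 = 0.010010 and τ_data = 18/101.9 = 0.176644, so τ_n = 0.186654.
Rearranging for μ₀: μ₀ = (μ_n·τ_n − τ_data·x̄)/τ₀ = (11.7811·0.186654 − 0.176644·12.8) / 0.010010 = -0.062054/0.010010 ≈ -6.2.

μ₀ = -6.2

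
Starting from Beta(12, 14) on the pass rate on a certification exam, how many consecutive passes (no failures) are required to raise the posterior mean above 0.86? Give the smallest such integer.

After k passes and 0 failures the posterior is Beta(12+k, 14), with mean (12+k)/(12+14+k).
Set (12+k)/(26+k) > 0.86 and solve: k > (0.86·26 − 12)/(1 − 0.86) = 74.000.
The smallest integer exceeding 74.000 is 75, and checking k=75: (87)/(101) = 0.8614 > 0.86.

k = 75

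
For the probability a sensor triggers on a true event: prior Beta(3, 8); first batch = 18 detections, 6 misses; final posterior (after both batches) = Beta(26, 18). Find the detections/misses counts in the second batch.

Sequential conjugate updates are equivalent to a single update on the pooled data, so total successes = posterior α − prior α and total failures = posterior β − prior β.
Total across both batches: 26−3=23 detections, 18−8=10 misses.
Subtract the first batch: 23−18=5 detections and 10−6=4 misses.

5 detections and 4 misses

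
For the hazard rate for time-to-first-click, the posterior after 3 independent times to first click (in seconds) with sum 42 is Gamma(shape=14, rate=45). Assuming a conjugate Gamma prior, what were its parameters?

For an exponential likelihood with a Gamma(α, β) prior on the rate, n observations with total T give posterior Gamma(α+n, β+T).
So α = 14 − 3 = 11 and β = 45 − 42 = 3.

Gamma(shape=11, rate=3)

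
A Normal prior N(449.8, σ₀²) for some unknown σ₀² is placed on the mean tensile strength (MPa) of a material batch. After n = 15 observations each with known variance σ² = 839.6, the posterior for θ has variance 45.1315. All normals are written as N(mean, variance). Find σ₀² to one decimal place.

Posterior precision equals prior precision plus data precision: 1/σ_n² = 1/σ₀² + n/σ².
So 1/σ₀² = 1/45.1315 − 15/839.6 = 0.022157 − 0.017866 = 0.004291.
Hence σ₀² = 1/0.004291 ≈ 233.0.

σ₀² = 233.0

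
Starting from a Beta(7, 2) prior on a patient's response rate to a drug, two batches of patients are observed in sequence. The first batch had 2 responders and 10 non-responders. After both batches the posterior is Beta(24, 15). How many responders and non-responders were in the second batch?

15 responders and 3 non-responders

Sequential conjugate updates are equivalent to a single update on the pooled data, so total successes = posterior α − prior α and total failures = posterior β − prior β.
Total across both batches: 24−7=17 responders, 15−2=13 non-responders.
Subtract the first batch: 17−2=15 responders and 13−10=3 non-responders.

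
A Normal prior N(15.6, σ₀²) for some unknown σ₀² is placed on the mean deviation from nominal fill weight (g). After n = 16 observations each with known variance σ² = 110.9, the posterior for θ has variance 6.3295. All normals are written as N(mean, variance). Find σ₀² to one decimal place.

For the Normal–Normal model with known σ², precisions add: τ_n = τ₀ + n/σ².
So 1/σ₀² = 1/6.3295 − 16/110.9 = 0.157990 − 0.144274 = 0.013716.
Hence σ₀² = 1/0.013716 ≈ 72.9.

σ₀² = 72.9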